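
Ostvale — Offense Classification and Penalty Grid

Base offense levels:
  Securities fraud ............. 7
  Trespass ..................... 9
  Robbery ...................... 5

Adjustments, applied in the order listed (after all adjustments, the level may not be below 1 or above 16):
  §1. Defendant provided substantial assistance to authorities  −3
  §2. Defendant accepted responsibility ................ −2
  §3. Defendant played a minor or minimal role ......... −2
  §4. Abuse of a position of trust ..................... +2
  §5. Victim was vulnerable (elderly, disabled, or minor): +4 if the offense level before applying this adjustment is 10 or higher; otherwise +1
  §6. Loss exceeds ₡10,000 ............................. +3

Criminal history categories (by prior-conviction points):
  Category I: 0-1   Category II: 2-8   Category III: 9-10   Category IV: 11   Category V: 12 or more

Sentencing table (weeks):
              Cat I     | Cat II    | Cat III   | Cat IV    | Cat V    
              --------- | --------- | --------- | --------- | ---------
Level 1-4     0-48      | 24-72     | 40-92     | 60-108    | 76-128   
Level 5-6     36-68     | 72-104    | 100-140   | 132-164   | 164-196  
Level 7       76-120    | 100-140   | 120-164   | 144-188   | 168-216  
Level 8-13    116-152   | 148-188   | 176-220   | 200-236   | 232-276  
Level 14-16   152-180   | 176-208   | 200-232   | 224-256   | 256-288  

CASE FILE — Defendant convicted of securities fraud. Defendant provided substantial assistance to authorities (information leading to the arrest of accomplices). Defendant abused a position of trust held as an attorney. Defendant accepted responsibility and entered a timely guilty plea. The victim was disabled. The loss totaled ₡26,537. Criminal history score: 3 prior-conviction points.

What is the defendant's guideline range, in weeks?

148-188 weeks

Base offense level for securities fraud: 7.
§1 applies: 7 − 3 = 4.
§2 applies: 4 − 2 = 2.
§4 applies: 2 + 2 = 4.
§5 applies (level before this adjustment is 4 < 10, so +1): 4 + 1 = 5.
§6 applies: 5 + 3 = 8.
Final offense level: 8.
Criminal history: 3 prior points → Category II (2-8).
Level 8 falls in the 8-13 band.
Grid: Level 8-13 × Category II = 148-188 weeks.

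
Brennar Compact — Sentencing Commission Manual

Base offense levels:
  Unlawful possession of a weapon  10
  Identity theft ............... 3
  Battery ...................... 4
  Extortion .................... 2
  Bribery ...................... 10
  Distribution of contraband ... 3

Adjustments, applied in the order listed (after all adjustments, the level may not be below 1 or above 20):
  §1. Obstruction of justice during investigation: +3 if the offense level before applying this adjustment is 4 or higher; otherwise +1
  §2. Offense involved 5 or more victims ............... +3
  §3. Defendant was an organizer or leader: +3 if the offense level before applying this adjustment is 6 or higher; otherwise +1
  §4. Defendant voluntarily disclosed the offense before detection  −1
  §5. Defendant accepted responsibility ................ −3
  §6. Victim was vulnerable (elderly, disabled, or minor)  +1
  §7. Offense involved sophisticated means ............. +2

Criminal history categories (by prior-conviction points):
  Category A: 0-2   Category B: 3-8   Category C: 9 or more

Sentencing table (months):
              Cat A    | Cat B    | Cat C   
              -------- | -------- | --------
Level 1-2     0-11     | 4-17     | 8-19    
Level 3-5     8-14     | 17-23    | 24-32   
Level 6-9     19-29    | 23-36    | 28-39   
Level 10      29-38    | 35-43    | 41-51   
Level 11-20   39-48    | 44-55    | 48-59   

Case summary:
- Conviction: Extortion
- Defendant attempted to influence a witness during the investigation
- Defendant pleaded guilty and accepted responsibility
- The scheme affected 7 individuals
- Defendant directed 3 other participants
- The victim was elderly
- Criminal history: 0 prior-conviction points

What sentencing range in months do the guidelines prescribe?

19-29 months

Base offense level for extortion: 2.
§1 applies (level before this adjustment is 2 < 4, so +1): 2 + 1 = 3.
§2 applies: 3 + 3 = 6.
§3 applies (level before this adjustment is 6 ≥ 6, so +3): 6 + 3 = 9.
§5 applies: 9 − 3 = 6.
§6 applies: 6 + 1 = 7.
Final offense level: 7.
Criminal history: 0 prior points → Category A (0-2).
Level 7 falls in the 6-9 band.
Grid: Level 6-9 × Category A = 19-29 months.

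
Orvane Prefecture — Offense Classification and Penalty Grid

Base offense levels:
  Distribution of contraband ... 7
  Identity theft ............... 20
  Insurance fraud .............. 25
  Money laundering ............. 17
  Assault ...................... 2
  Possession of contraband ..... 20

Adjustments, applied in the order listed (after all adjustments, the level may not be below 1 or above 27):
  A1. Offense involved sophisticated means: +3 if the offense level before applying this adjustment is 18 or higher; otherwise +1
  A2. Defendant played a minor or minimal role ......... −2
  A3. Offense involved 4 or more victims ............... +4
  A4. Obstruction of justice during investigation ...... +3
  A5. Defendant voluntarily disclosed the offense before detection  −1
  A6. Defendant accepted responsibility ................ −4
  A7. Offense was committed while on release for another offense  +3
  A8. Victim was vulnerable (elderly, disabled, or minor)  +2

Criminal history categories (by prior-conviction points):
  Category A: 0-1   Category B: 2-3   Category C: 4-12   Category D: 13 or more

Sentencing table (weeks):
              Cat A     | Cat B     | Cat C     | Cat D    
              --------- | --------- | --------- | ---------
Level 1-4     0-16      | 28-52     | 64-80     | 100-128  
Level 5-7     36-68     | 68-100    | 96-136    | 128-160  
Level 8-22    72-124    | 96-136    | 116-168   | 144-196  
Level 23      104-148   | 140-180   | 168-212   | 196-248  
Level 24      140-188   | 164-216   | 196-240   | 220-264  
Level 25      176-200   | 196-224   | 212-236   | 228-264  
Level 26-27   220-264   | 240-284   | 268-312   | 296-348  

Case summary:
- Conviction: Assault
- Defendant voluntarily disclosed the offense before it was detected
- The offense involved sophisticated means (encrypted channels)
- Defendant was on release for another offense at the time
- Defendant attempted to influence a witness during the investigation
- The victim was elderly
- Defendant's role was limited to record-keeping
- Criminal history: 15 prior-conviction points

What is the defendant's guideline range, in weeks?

Base offense level for assault: 2.
A1 applies (level before this adjustment is 2 < 18, so +1): 2 + 1 = 3.
A2 applies: 3 − 2 = 1.
A3 does not apply.
A4 applies: 1 + 3 = 4.
A5 applies: 4 − 1 = 3.
A6 does not apply.
A7 applies: 3 + 3 = 6.
A8 applies: 6 + 2 = 8.
Final offense level: 8.
Criminal history: 15 prior points → Category D (13+).
Level 8 falls in the 8-22 band.
Grid: Level 8-22 × Category D = 144-196 weeks.

144-196 weeks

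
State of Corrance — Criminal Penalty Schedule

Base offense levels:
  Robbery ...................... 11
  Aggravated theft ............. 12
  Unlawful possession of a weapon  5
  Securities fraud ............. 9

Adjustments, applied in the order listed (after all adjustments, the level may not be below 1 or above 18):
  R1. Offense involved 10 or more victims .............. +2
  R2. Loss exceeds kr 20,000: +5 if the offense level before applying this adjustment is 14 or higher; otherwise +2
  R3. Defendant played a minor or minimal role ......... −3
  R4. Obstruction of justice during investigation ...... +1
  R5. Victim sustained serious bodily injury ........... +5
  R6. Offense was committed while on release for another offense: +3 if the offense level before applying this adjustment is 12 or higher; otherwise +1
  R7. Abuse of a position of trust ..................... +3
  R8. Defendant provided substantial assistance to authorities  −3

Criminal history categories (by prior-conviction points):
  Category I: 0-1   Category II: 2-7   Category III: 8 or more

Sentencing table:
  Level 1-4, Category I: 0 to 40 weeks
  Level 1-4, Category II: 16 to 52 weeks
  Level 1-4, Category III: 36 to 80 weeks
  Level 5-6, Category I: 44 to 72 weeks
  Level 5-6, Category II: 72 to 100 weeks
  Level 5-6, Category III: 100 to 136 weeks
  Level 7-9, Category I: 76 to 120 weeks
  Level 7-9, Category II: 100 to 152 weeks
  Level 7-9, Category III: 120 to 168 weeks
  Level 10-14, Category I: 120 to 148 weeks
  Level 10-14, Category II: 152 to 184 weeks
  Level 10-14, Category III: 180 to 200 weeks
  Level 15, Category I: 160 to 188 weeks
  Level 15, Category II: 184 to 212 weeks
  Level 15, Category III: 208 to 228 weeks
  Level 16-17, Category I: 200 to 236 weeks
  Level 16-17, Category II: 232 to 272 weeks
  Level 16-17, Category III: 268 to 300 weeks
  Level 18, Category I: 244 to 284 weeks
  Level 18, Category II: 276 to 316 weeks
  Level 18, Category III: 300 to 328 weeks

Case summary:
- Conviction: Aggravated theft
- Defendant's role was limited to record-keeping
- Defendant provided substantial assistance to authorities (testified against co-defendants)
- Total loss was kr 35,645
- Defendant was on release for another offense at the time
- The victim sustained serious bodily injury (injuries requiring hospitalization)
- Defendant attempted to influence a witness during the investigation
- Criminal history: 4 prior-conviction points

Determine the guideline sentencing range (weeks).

232-272 weeks

Base offense level for aggravated theft: 12.
R1 does not apply.
R2 applies (level before this adjustment is 12 < 14, so +2): 12 + 2 = 14.
R3 applies: 14 − 3 = 11.
R4 applies: 11 + 1 = 12.
R5 applies: 12 + 5 = 17.
R6 applies (level before this adjustment is 17 ≥ 12, so +3): 17 + 3 = 20.
R8 applies: 20 − 3 = 17.
Final offense level: 17.
Criminal history: 4 prior points → Category II (2-7).
Level 17 falls in the 16-17 band.
Grid: Level 16-17 × Category II = 232-272 weeks.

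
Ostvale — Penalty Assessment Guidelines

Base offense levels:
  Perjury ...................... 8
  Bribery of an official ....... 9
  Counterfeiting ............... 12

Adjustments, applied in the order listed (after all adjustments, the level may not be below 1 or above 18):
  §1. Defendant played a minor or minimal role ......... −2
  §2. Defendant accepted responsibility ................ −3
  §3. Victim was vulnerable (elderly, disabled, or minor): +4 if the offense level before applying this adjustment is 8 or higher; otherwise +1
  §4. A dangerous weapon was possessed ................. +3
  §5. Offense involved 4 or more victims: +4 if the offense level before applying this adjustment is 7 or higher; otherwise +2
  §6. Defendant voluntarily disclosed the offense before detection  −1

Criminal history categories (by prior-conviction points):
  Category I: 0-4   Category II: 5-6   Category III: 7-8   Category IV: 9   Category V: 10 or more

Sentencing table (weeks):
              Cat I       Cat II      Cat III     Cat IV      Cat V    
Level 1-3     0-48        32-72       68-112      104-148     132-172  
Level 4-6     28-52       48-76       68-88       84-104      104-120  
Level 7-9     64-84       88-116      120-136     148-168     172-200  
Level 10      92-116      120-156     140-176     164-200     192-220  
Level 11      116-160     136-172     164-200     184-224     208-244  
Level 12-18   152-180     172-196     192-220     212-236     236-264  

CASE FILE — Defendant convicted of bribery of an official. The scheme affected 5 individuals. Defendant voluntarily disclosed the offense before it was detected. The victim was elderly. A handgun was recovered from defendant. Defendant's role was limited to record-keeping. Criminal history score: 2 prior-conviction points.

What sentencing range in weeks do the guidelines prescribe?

Base offense level for bribery of an official: 9.
§1 applies: 9 − 2 = 7.
§2 does not apply.
§3 applies (level before this adjustment is 7 < 8, so +1): 7 + 1 = 8.
§4 applies: 8 + 3 = 11.
§5 applies (level before this adjustment is 11 ≥ 7, so +4): 11 + 4 = 15.
§6 applies: 15 − 1 = 14.
Final offense level: 14.
Criminal history: 2 prior points → Category I (0-4).
Level 14 falls in the 12-18 band.
Grid: Level 12-18 × Category I = 152-180 weeks.

152-180 weeks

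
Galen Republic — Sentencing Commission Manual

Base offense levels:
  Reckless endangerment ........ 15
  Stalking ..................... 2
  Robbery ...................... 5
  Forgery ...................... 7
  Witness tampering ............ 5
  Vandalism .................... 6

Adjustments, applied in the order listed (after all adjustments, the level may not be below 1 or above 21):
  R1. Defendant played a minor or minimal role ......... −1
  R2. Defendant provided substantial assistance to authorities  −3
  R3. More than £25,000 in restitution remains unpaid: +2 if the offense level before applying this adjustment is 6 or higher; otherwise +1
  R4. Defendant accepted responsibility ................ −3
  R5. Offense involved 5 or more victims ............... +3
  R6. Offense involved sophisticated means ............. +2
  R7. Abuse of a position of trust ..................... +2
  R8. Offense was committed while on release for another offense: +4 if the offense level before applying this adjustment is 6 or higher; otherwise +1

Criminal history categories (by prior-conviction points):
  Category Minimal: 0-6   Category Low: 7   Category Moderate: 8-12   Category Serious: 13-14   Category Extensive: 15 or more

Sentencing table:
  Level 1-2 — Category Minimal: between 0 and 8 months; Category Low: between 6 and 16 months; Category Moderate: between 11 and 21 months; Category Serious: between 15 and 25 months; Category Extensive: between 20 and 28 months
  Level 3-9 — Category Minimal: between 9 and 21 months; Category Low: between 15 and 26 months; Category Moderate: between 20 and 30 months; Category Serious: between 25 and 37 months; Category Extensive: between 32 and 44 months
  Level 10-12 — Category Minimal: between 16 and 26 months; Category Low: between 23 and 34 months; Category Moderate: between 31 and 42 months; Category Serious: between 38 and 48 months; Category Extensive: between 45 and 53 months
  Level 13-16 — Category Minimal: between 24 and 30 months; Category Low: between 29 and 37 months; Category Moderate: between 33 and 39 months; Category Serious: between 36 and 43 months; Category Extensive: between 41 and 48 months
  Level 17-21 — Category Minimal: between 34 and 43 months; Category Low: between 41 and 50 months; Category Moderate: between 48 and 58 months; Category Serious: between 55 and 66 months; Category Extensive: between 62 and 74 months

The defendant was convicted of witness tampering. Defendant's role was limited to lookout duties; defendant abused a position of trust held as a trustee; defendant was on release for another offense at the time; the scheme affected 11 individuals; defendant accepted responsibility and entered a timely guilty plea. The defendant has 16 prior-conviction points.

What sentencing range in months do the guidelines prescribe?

45-53 months

Base offense level for witness tampering: 5.
R1 applies: 5 − 1 = 4.
R2 does not apply.
R4 applies: 4 − 3 = 1.
R5 applies: 1 + 3 = 4.
R6 does not apply.
R7 applies: 4 + 2 = 6.
R8 applies (level before this adjustment is 6 ≥ 6, so +4): 6 + 4 = 10.
Final offense level: 10.
Criminal history: 16 prior points → Category Extensive (15+).
Level 10 falls in the 10-12 band.
Grid: Level 10-12 × Category Extensive = 45-53 months.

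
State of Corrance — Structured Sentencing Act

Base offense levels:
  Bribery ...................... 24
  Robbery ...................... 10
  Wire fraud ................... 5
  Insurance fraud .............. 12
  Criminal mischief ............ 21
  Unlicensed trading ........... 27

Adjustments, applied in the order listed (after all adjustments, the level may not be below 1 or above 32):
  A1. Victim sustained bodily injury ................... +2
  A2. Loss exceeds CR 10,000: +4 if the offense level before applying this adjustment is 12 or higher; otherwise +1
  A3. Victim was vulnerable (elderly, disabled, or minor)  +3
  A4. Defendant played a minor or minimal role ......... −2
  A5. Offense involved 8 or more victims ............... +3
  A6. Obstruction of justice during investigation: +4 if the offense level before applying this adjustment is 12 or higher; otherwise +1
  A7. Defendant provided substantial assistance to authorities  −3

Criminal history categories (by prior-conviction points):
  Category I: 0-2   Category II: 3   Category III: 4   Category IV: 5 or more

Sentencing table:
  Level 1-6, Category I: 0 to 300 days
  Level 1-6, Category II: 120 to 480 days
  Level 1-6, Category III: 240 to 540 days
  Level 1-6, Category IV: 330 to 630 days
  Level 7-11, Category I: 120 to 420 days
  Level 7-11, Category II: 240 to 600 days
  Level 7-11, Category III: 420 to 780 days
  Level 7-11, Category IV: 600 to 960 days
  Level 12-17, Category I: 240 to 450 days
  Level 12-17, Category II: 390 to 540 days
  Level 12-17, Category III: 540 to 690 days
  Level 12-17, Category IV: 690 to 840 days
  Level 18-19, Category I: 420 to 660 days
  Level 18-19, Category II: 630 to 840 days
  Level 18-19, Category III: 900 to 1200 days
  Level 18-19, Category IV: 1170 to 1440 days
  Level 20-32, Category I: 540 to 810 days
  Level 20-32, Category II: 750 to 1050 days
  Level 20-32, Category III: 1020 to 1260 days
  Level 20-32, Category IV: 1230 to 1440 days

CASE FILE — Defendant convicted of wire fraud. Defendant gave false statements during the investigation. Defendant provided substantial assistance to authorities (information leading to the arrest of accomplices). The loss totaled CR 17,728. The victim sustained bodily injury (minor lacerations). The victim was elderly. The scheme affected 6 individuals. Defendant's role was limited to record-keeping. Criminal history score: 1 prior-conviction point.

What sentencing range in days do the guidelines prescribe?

Base offense level for wire fraud: 5.
A1 applies: 5 + 2 = 7.
A2 applies (level before this adjustment is 7 < 12, so +1): 7 + 1 = 8.
A3 applies: 8 + 3 = 11.
A4 applies: 11 − 2 = 9.
A6 applies (level before this adjustment is 9 < 12, so +1): 9 + 1 = 10.
A7 applies: 10 − 3 = 7.
Final offense level: 7.
Criminal history: 1 prior point → Category I (0-2).
Level 7 falls in the 7-11 band.
Grid: Level 7-11 × Category I = 120-420 days.

120-420 days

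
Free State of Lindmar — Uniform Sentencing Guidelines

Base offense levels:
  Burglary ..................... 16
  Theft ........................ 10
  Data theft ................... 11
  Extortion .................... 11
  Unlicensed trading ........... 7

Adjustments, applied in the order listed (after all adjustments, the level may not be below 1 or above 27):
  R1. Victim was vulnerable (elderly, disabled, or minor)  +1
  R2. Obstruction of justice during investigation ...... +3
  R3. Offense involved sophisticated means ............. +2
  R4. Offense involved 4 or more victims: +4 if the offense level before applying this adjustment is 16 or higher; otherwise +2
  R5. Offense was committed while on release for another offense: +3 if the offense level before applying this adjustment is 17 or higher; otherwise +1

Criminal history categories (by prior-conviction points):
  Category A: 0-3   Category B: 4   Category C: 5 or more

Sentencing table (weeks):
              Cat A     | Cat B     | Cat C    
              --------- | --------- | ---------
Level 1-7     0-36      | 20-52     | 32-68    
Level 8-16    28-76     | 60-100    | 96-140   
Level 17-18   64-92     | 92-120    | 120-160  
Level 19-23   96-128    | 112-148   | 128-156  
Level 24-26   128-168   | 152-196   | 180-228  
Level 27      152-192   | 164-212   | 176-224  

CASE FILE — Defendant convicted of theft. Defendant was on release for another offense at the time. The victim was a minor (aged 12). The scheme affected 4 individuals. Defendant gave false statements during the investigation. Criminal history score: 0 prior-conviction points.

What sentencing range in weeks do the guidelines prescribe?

64-92 weeks

Base offense level for theft: 10.
R1 applies: 10 + 1 = 11.
R2 applies: 11 + 3 = 14.
R3 does not apply.
R4 applies (level before this adjustment is 14 < 16, so +2): 14 + 2 = 16.
R5 applies (level before this adjustment is 16 < 17, so +1): 16 + 1 = 17.
Final offense level: 17.
Criminal history: 0 prior points → Category A (0-3).
Level 17 falls in the 17-18 band.
Grid: Level 17-18 × Category A = 64-92 weeks.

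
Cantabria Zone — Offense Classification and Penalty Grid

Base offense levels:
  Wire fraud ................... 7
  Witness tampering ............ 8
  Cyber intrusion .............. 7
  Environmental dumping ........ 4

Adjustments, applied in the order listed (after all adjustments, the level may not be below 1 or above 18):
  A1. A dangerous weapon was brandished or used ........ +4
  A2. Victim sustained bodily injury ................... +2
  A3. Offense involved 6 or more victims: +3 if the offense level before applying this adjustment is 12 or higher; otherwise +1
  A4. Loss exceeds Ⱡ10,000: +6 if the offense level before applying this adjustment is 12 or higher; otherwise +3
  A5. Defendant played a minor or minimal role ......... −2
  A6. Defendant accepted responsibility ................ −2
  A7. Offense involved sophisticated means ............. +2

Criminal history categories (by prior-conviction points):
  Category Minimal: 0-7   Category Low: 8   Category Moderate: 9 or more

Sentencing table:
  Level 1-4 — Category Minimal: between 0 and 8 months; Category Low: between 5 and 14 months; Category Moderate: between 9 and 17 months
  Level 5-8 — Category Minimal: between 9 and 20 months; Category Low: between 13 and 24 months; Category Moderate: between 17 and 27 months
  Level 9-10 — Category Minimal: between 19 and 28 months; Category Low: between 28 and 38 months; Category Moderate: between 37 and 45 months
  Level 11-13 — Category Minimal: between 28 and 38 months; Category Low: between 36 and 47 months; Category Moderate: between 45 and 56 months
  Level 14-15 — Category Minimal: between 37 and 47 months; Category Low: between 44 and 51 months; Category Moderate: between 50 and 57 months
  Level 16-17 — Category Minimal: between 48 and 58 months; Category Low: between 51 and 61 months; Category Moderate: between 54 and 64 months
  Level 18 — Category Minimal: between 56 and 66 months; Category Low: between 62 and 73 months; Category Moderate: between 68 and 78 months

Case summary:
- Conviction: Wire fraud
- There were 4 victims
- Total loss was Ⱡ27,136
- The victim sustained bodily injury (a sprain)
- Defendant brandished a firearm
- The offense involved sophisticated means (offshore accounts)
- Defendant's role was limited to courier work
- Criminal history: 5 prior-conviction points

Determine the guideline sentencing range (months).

Base offense level for wire fraud: 7.
A1 applies: 7 + 4 = 11.
A2 applies: 11 + 2 = 13.
A3 does not apply.
A4 applies (level before this adjustment is 13 ≥ 12, so +6): 13 + 6 = 19.
A5 applies: 19 − 2 = 17.
A7 applies: 17 + 2 = 19.
Level 19 exceeds the maximum of 18; capped at 18.
Final offense level: 18.
Criminal history: 5 prior points → Category Minimal (0-7).
Level 18 falls in the 18 band.
Grid: Level 18 × Category Minimal = 56-66 months.

56-66 months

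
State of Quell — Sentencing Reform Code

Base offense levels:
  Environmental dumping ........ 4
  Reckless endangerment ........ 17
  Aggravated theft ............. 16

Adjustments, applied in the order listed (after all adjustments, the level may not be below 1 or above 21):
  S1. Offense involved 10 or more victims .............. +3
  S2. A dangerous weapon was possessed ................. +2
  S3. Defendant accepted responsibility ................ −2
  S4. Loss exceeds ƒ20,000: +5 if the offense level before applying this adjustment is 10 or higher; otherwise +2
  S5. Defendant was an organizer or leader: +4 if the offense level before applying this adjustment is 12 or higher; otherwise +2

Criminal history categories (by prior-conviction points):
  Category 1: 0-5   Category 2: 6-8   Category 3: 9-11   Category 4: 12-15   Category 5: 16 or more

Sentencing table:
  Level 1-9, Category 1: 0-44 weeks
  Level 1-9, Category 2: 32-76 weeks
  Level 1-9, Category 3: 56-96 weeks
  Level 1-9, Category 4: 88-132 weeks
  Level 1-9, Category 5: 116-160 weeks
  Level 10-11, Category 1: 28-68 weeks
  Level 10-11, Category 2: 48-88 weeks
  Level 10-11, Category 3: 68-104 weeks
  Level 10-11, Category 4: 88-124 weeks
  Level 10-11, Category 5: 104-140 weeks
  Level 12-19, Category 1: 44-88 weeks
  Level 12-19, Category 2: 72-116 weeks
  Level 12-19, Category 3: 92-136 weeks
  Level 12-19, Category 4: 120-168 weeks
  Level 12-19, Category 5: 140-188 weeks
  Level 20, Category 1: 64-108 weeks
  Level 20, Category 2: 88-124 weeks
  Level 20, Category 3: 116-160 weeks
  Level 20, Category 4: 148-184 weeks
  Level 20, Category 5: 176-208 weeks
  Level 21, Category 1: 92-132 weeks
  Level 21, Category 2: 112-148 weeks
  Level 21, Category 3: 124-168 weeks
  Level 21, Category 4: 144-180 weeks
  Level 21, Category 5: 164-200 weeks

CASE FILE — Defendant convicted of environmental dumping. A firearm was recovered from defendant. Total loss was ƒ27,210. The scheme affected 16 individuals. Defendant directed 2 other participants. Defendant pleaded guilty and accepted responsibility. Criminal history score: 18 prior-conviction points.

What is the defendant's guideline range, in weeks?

Base offense level for environmental dumping: 4.
S1 applies: 4 + 3 = 7.
S2 applies: 7 + 2 = 9.
S3 applies: 9 − 2 = 7.
S4 applies (level before this adjustment is 7 < 10, so +2): 7 + 2 = 9.
S5 applies (level before this adjustment is 9 < 12, so +2): 9 + 2 = 11.
Final offense level: 11.
Criminal history: 18 prior points → Category 5 (16+).
Level 11 falls in the 10-11 band.
Grid: Level 10-11 × Category 5 = 104-140 weeks.

104-140 weeks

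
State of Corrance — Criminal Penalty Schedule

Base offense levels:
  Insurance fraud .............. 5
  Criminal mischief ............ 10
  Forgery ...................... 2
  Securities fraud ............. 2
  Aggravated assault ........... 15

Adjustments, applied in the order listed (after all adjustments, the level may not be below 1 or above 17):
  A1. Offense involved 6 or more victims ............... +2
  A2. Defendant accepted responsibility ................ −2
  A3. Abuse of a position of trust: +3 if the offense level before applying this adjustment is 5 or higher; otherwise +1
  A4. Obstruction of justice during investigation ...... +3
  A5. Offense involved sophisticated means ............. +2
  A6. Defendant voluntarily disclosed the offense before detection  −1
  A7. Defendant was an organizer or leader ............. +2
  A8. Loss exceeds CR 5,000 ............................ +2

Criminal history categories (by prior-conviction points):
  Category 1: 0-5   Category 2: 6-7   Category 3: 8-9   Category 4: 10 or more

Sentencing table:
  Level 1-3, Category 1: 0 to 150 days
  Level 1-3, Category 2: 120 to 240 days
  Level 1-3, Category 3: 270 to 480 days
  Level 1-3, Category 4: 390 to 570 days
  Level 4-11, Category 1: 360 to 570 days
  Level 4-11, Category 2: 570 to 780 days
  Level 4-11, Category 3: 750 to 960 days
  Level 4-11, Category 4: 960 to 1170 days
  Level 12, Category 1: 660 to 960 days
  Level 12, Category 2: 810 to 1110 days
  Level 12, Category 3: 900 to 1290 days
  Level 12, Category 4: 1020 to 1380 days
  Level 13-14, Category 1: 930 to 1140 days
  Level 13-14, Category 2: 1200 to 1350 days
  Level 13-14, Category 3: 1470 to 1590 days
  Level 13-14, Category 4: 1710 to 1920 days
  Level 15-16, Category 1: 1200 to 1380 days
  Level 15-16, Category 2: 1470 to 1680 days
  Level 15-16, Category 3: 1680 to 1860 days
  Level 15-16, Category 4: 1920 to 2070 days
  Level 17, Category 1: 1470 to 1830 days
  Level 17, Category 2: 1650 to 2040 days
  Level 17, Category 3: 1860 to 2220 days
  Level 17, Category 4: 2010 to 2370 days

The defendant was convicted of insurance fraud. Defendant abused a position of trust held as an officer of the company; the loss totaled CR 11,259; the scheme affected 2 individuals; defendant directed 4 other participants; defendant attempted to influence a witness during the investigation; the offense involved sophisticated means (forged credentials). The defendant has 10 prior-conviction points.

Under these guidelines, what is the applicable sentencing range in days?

Base offense level for insurance fraud: 5.
A1 does not apply.
A2 does not apply.
A3 applies (level before this adjustment is 5 ≥ 5, so +3): 5 + 3 = 8.
A4 applies: 8 + 3 = 11.
A5 applies: 11 + 2 = 13.
A7 applies: 13 + 2 = 15.
A8 applies: 15 + 2 = 17.
Final offense level: 17.
Criminal history: 10 prior points → Category 4 (10+).
Level 17 falls in the 17 band.
Grid: Level 17 × Category 4 = 2010-2370 days.

2010-2370 days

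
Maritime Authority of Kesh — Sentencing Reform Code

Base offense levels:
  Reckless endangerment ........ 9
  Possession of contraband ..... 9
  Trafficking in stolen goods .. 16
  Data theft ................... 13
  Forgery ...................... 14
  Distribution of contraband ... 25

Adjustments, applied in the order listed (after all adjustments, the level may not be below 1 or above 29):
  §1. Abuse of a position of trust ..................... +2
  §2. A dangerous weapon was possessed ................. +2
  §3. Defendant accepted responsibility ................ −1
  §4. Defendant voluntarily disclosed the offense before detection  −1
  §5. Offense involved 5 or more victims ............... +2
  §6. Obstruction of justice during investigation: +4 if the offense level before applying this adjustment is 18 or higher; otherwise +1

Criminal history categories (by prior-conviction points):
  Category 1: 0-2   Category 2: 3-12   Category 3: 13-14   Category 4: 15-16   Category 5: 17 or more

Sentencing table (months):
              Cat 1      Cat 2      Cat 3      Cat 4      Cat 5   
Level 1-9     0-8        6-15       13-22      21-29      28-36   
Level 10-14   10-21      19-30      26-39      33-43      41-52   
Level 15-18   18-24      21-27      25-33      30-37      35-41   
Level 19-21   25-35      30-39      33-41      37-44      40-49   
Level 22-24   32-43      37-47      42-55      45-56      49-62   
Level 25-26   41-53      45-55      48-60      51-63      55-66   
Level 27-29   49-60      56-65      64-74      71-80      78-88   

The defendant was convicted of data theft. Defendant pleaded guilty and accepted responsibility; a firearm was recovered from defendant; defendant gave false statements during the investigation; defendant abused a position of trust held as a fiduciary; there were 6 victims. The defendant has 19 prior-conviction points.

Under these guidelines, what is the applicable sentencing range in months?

Base offense level for data theft: 13.
§1 applies: 13 + 2 = 15.
§2 applies: 15 + 2 = 17.
§3 applies: 17 − 1 = 16.
§4 does not apply.
§5 applies: 16 + 2 = 18.
§6 applies (level before this adjustment is 18 ≥ 18, so +4): 18 + 4 = 22.
Final offense level: 22.
Criminal history: 19 prior points → Category 5 (17+).
Level 22 falls in the 22-24 band.
Grid: Level 22-24 × Category 5 = 49-62 months.

49-62 months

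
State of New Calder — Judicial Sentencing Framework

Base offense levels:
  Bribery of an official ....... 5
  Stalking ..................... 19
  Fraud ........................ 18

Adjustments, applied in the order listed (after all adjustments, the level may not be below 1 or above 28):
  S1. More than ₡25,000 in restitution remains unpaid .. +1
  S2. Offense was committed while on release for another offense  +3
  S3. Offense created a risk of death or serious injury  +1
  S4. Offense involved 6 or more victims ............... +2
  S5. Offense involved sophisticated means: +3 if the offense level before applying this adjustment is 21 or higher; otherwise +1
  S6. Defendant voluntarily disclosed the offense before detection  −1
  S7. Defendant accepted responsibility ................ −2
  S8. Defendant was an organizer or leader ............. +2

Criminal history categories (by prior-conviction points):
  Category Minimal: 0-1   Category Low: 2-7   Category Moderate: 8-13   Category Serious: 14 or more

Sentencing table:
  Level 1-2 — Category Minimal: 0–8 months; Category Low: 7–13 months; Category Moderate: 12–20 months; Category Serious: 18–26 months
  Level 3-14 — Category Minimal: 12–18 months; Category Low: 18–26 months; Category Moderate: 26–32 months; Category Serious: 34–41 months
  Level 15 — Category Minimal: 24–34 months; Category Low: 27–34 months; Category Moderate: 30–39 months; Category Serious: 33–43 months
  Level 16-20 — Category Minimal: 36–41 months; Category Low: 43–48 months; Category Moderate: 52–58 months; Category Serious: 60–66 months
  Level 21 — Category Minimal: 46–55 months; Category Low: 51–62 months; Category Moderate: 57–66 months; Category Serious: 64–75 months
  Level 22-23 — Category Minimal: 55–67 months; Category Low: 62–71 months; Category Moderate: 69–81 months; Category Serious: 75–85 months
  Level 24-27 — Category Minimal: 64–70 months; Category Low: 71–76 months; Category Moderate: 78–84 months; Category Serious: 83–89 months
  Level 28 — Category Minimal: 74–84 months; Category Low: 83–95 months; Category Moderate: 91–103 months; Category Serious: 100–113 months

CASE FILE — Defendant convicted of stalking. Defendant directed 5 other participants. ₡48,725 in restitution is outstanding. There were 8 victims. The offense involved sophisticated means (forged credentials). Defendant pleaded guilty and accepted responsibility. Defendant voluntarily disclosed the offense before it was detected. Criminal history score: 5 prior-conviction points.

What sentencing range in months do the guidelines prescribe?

71-76 months

Base offense level for stalking: 19.
S1 applies: 19 + 1 = 20.
S2 does not apply.
S3 does not apply.
S4 applies: 20 + 2 = 22.
S5 applies (level before this adjustment is 22 ≥ 21, so +3): 22 + 3 = 25.
S6 applies: 25 − 1 = 24.
S7 applies: 24 − 2 = 22.
S8 applies: 22 + 2 = 24.
Final offense level: 24.
Criminal history: 5 prior points → Category Low (2-7).
Level 24 falls in the 24-27 band.
Grid: Level 24-27 × Category Low = 71-76 months.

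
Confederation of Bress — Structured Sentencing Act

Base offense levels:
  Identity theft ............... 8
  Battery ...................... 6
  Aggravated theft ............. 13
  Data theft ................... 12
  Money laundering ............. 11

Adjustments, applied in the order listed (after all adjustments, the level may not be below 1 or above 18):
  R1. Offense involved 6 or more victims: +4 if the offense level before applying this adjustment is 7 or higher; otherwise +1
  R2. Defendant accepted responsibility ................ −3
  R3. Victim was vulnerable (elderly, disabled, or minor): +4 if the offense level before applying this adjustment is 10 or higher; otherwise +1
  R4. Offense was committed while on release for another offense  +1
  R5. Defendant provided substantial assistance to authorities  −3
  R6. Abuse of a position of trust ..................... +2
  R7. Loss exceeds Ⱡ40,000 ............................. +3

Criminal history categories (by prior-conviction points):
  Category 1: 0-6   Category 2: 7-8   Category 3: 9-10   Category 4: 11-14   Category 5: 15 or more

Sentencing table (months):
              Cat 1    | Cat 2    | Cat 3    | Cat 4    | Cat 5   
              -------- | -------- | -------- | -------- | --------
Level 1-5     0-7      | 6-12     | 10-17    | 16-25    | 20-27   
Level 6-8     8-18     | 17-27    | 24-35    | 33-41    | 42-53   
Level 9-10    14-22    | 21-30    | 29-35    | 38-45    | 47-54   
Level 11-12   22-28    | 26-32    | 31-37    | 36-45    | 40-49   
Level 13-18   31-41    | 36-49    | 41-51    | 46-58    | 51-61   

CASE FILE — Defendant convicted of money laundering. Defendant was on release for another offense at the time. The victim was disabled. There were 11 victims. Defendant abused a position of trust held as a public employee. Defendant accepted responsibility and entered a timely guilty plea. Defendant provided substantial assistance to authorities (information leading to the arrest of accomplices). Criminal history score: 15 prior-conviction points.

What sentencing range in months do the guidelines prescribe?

51-61 months

Base offense level for money laundering: 11.
R1 applies (level before this adjustment is 11 ≥ 7, so +4): 11 + 4 = 15.
R2 applies: 15 − 3 = 12.
R3 applies (level before this adjustment is 12 ≥ 10, so +4): 12 + 4 = 16.
R4 applies: 16 + 1 = 17.
R5 applies: 17 − 3 = 14.
R6 applies: 14 + 2 = 16.
Final offense level: 16.
Criminal history: 15 prior points → Category 5 (15+).
Level 16 falls in the 13-18 band.
Grid: Level 13-18 × Category 5 = 51-61 months.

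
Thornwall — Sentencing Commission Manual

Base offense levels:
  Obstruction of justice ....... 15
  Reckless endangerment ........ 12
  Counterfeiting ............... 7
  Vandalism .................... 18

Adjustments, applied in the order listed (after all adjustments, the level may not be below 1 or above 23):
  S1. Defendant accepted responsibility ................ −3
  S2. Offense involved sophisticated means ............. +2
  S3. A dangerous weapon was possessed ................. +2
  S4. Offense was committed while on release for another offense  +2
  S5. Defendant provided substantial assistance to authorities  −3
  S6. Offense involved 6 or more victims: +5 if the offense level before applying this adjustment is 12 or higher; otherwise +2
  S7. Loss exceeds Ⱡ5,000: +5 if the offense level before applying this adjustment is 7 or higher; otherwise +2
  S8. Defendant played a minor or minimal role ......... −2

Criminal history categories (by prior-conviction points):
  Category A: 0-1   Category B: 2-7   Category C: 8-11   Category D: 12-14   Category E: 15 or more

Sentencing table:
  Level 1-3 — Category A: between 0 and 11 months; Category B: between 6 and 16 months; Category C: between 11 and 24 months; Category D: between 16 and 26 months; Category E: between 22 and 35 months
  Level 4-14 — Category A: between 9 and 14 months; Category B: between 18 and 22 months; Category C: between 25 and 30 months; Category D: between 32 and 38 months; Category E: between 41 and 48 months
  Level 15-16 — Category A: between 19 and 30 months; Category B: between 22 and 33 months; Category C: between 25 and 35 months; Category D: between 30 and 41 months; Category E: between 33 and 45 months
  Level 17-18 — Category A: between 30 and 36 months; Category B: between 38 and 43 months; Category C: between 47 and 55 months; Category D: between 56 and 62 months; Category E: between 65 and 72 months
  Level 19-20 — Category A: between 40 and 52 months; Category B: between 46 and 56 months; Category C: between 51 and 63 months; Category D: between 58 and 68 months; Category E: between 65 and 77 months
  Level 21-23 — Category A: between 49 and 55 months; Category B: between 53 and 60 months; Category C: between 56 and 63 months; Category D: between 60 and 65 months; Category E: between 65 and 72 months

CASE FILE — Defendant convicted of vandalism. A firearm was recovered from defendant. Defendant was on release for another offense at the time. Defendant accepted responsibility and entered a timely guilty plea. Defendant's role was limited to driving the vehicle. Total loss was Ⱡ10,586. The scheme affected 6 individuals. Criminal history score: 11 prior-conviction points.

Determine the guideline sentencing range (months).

56-63 months

Base offense level for vandalism: 18.
S1 applies: 18 − 3 = 15.
S3 applies: 15 + 2 = 17.
S4 applies: 17 + 2 = 19.
S6 applies (level before this adjustment is 19 ≥ 12, so +5): 19 + 5 = 24.
S7 applies (level before this adjustment is 24 ≥ 7, so +5): 24 + 5 = 29.
S8 applies: 29 − 2 = 27.
Level 27 exceeds the maximum of 23; capped at 23.
Final offense level: 23.
Criminal history: 11 prior points → Category C (8-11).
Level 23 falls in the 21-23 band.
Grid: Level 21-23 × Category C = 56-63 months.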